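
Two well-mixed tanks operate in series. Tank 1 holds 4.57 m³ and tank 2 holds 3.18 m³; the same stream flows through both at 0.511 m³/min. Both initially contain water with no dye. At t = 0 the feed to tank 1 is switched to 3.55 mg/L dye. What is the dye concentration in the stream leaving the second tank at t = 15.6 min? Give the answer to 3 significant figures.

2.17 mg/L

Time constants: τᵢ = Vᵢ/Q for each well-mixed tank.
τ₁ = 4.57/0.511 = 8.9432 min; τ₂ = 3.18/0.511 = 6.2231 min.
Tank 1: C₁ = C_in(1 − e^(−t/τ₁)). Tank 2 (τ₁ ≠ τ₂): C₂ = C_in[1 − (τ₁ e^(−t/τ₁) − τ₂ e^(−t/τ₂))/(τ₁ − τ₂)].
At t = 15.6: e^(−t/τ₁) = 0.17476, e^(−t/τ₂) = 0.081529.
C₂ = 3.55·[1 − (8.9432·0.17476 − 6.2231·0.081529)/(2.7202)] = 3.55·0.61194 = 2.1724 mg/L.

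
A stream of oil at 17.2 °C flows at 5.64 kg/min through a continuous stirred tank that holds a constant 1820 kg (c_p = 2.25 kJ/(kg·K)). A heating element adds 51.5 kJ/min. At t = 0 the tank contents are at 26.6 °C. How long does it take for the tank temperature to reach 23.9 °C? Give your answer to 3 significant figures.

227 min

Unsteady energy balance on the tank contents: M c_p dT/dt = ṁ c_p (T_in − T) + 51.5.
τ = M/ṁ = 322.70 min; T_ss = T_in + Q̇/(ṁ c_p) = 21.258 °C.
T(t) = T_ss + (T₀ − T_ss) e^(−t/τ). Set T = 23.9:
e^(−t/τ) = (23.9 − 21.258)/(26.6 − 21.258) = 0.49454
t = −322.70 · ln(0.49454) = 227.22 min.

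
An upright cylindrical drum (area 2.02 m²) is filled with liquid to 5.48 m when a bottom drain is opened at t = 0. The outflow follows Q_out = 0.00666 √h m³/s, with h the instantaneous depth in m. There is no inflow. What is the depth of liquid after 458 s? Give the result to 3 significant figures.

Accumulation of liquid (constant cross-section A): A dh/dt = −0.00666 √h.
This is separable: 2 d(√h)/dt = −0.00666/A, so √h = √h₀ − (0.00666/(2A)) t.
√h = √5.48 − 0.00666·458/(2·2.02) = 2.3409 − 0.75502 = 1.5859.
h = 1.5859² = 2.5151 m.

2.52 m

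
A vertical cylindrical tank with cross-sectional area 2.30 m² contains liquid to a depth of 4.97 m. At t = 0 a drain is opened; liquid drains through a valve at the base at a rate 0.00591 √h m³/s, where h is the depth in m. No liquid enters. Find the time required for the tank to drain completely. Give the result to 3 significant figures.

1740 s

Volume balance on the tank: A dh/dt = −0.00591 √h.
Separate and integrate: 2(√h − √h₀) = −(0.00591/A) t.
Set h = 0: 2√h₀ = (0.00591/A) t_empty ⇒ t_empty = 2A√h₀/0.00591.
t_empty = 2·2.30·√4.97/0.00591 = 4.6000·2.2293/0.00591 = 1735.2 s.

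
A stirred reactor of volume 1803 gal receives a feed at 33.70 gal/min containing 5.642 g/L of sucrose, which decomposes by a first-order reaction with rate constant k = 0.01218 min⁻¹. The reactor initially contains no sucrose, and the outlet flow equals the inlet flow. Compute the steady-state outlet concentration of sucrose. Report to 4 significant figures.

3.416 g/L

Species balance: V dC/dt = Q C_in − Q C − k V C.
At steady state: 0 = Q C_in − (Q + kV) C_ss, so C_ss = Q C_in/(Q + kV).
C_ss = 33.70·5.642/(33.70 + 0.01218·1803) = 190.135/55.6605 = 3.41598 g/L.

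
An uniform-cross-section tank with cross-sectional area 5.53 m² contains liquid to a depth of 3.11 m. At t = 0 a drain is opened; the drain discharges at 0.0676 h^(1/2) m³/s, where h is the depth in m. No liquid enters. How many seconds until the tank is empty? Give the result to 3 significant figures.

289 s

Mass balance (ρ constant): A dh/dt = −0.0676 √h.
Separate and integrate: 2(√h − √h₀) = −(0.0676/A) t.
Tank is empty when √h = 0: t_empty = 2A√h₀/0.0676.
t_empty = 2·5.53·√3.11/0.0676 = 11.060·1.7635/0.0676 = 288.53 s.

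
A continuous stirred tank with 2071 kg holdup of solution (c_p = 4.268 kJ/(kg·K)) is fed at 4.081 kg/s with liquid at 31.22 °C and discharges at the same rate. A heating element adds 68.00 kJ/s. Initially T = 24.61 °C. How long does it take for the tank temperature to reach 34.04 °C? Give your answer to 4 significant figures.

1153 s

M c_p dT/dt = ṁ c_p (T_in − T) + Q̇.
τ = M/ṁ = 507.474 s; T_ss = T_in + Q̇/(ṁ c_p) = 35.1241 °C.
T(t) = T_ss + (T₀ − T_ss) e^(−t/τ). Set T = 34.04:
e^(−t/τ) = (34.04 − 35.1241)/(24.61 − 35.1241) = 0.103107
t = −507.474 · ln(0.103107) = 1152.97 s.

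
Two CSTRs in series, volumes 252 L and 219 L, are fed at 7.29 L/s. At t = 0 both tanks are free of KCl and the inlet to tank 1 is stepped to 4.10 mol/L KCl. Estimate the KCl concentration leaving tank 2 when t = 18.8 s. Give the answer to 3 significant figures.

Species balance on tank i: dCᵢ/dt = (Cᵢ₋₁ − Cᵢ)/τᵢ with τᵢ = Vᵢ/Q.
τ₁ = 252/7.29 = 34.568 s; τ₂ = 219/7.29 = 30.041 s.
Solving the cascade with C₁(0)=C₂(0)=0 gives C₂(t) = C_in[1 − (τ₁ e^(−t/τ₁) − τ₂ e^(−t/τ₂))/(τ₁ − τ₂)].
At t = 18.8: e^(−t/τ₁) = 0.58050, e^(−t/τ₂) = 0.53483.
C₂ = 4.10·[1 − (34.568·0.58050 − 30.041·0.53483)/(4.5267)] = 4.10·0.11637 = 0.47713 mol/L.

0.477 mol/L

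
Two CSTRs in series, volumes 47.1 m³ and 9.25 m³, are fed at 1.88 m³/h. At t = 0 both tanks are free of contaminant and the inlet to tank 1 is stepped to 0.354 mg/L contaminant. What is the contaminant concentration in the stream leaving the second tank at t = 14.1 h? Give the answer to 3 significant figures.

0.108 mg/L

Each tank obeys Vᵢ dCᵢ/dt = Q(Cᵢ₋₁ − Cᵢ), so τᵢ = Vᵢ/Q.
τ₁ = 47.1/1.88 = 25.053 h; τ₂ = 9.25/1.88 = 4.9202 h.
Tank 1: C₁ = C_in(1 − e^(−t/τ₁)). Tank 2 (τ₁ ≠ τ₂): C₂ = C_in[1 − (τ₁ e^(−t/τ₁) − τ₂ e^(−t/τ₂))/(τ₁ − τ₂)].
At t = 14.1: e^(−t/τ₁) = 0.56961, e^(−t/τ₂) = 0.056942.
C₂ = 0.354·[1 − (25.053·0.56961 − 4.9202·0.056942)/(20.133)] = 0.354·0.30510 = 0.10801 mg/L.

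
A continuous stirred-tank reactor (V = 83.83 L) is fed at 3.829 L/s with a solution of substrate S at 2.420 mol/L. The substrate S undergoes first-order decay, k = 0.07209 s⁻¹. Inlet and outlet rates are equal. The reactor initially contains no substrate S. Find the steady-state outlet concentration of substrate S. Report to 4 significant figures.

0.9386 mol/L

Species balance: V dC/dt = Q C_in − Q C − k V C.
Steady state (dC/dt = 0): C_ss = Q C_in/(Q + kV) = C_in/(1 + kV/Q).
C_ss = 3.829·2.420/(3.829 + 0.07209·83.83) = 9.26618/9.87230 = 0.938604 mol/L.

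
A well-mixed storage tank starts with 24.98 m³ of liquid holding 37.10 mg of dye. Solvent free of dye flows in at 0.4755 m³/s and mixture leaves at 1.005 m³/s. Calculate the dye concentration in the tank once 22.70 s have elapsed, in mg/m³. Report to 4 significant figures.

0.8239 mg/m³

Total volume: dV/dt = Q_in − Q_out = -0.529500 m³/s, so V(t) = 24.98 − 0.529500 t and V(22.70) = 12.9604 m³.
Species balance (pure solvent in): dm/dt = −Q_out · m/V(t).
dm/m = −Q_out dt/(V₀ − 0.529500 t); integrating gives ln(m/m₀) = −(Q_out/(Q_in−Q_out)) ln(V/V₀).
m = m₀ (V₀/V)^(Q_out/(Q_in−Q_out)) = 37.10 × (24.98/12.9604)^(-1.89802) = 10.6779 mg.
C = m/V = 10.6779/12.9604 = 0.823889 mg/m³.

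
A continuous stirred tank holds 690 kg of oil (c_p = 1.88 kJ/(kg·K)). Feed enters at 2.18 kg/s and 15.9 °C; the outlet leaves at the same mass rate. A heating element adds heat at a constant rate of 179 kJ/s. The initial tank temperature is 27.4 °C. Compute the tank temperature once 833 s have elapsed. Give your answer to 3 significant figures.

M c_p dT/dt = ṁ c_p (T_in − T) + Q̇.
Rearrange: dT/dt = (T_ss − T)/τ with τ = M/ṁ = 316.51 s and T_ss = T_in + Q̇/(ṁ c_p) = 59.576 °C.
Solution: T(t) = T_ss + (T₀ − T_ss) e^(−t/τ).
T(833) = 59.576 + (-32.176)·e^(−833/316.51) = 59.576 + (-32.176)·0.071949 = 57.261 °C.

57.3 °C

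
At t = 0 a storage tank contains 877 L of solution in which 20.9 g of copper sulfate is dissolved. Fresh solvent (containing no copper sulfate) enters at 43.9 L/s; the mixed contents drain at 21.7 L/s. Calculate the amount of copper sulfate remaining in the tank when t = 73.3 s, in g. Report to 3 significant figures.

Total volume: dV/dt = Q_in − Q_out = 22.200 L/s, so V(t) = 877 + 22.200 t and V(73.3) = 2504.3 L.
No copper sulfate enters, so dm/dt = −Q_out · (m/V).
dm/m = −Q_out dt/(V₀ + 22.200 t); integrating gives ln(m/m₀) = −(Q_out/(Q_in−Q_out)) ln(V/V₀).
m = m₀ (V₀/V)^(Q_out/(Q_in−Q_out)) = 20.9 × (877/2504.3)^(0.97748) = 7.4943 g.

7.49 g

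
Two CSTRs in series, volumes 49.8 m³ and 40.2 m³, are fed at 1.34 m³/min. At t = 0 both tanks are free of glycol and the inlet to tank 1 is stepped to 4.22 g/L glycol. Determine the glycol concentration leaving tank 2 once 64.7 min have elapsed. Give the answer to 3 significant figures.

2.43 g/L

Each tank obeys Vᵢ dCᵢ/dt = Q(Cᵢ₋₁ − Cᵢ), so τᵢ = Vᵢ/Q.
τ₁ = 49.8/1.34 = 37.164 min; τ₂ = 40.2/1.34 = 30.000 min.
Solving the cascade with C₁(0)=C₂(0)=0 gives C₂(t) = C_in[1 − (τ₁ e^(−t/τ₁) − τ₂ e^(−t/τ₂))/(τ₁ − τ₂)].
At t = 64.7: e^(−t/τ₁) = 0.17536, e^(−t/τ₂) = 0.11571.
C₂ = 4.22·[1 − (37.164·0.17536 − 30.000·0.11571)/(7.1642)] = 4.22·0.57486 = 2.4259 g/L.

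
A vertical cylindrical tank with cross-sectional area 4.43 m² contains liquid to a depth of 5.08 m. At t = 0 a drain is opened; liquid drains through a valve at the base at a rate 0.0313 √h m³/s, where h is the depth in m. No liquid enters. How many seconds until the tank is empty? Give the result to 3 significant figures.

Volume balance on the tank: A dh/dt = −0.0313 √h.
∫ h^(−1/2) dh = −(0.0313/A) ∫ dt, giving 2√h = 2√h₀ − (0.0313/A) t.
Set h = 0: 2√h₀ = (0.0313/A) t_empty ⇒ t_empty = 2A√h₀/0.0313.
t_empty = 2·4.43·√5.08/0.0313 = 8.8600·2.2539/0.0313 = 638.00 s.

638 s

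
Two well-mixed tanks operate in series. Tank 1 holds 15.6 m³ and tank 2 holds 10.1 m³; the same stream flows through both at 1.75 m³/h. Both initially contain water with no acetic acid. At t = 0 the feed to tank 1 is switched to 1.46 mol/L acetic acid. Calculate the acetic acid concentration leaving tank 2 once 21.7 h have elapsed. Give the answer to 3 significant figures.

1.16 mol/L

Each tank obeys Vᵢ dCᵢ/dt = Q(Cᵢ₋₁ − Cᵢ), so τᵢ = Vᵢ/Q.
τ₁ = 15.6/1.75 = 8.9143 h; τ₂ = 10.1/1.75 = 5.7714 h.
Solving the cascade with C₁(0)=C₂(0)=0 gives C₂(t) = C_in[1 − (τ₁ e^(−t/τ₁) − τ₂ e^(−t/τ₂))/(τ₁ − τ₂)].
At t = 21.7: e^(−t/τ₁) = 0.087660, e^(−t/τ₂) = 0.023286.
C₂ = 1.46·[1 − (8.9143·0.087660 − 5.7714·0.023286)/(3.1429)] = 1.46·0.79413 = 1.1594 mol/L.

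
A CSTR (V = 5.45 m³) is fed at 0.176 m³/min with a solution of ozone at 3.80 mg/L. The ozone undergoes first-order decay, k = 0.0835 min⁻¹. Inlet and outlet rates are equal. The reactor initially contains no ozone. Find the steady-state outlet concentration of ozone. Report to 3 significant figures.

1.06 mg/L

V dC/dt = Q(C_in − C) − k V C.
At steady state: 0 = Q C_in − (Q + kV) C_ss, so C_ss = Q C_in/(Q + kV).
C_ss = 0.176·3.80/(0.176 + 0.0835·5.45) = 0.66880/0.63108 = 1.0598 mg/L.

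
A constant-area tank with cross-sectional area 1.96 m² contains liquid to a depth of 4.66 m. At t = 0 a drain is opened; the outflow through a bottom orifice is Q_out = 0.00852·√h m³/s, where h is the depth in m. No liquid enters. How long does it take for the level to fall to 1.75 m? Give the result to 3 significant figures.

385 s

A dh/dt = −Q_out = −0.00852 √h.
Separate and integrate: 2(√h − √h₀) = −(0.00852/A) t.
t = 2A(√h₀ − √h)/0.00852 = 2·1.96·(√4.66 − √1.75)/0.00852
  = 3.9200 × (2.1587 − 1.3229) / 0.00852 = 384.56 s.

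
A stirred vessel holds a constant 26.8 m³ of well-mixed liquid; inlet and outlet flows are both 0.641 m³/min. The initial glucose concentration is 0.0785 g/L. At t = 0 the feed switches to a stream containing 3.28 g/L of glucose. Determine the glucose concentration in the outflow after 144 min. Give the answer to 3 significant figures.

Accumulation = in − out for the solute gives V dC/dt = Q(C_in − C).
Rewrite as dC/dt + C/τ = C_in/τ, τ = V/Q = 41.810 min.
This is linear first-order; C(t) = C_in + (C₀ − C_in) e^(−t/τ).
C(144) = 3.28 + (0.0785 − 3.28)·e^(−144/41.810) = 3.28 + (-3.2015)·0.031931 = 3.1778 g/L.

3.18 g/L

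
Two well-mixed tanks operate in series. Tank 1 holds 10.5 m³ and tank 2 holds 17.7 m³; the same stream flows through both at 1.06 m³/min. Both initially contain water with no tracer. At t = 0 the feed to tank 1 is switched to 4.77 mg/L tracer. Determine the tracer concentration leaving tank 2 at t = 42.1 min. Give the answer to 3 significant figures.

Species balance on tank i: dCᵢ/dt = (Cᵢ₋₁ − Cᵢ)/τᵢ with τᵢ = Vᵢ/Q.
τ₁ = 10.5/1.06 = 9.9057 min; τ₂ = 17.7/1.06 = 16.698 min.
Tank 1: C₁ = C_in(1 − e^(−t/τ₁)). Tank 2 (τ₁ ≠ τ₂): C₂ = C_in[1 − (τ₁ e^(−t/τ₁) − τ₂ e^(−t/τ₂))/(τ₁ − τ₂)].
At t = 42.1: e^(−t/τ₁) = 0.014263, e^(−t/τ₂) = 0.080360.
C₂ = 4.77·[1 − (9.9057·0.014263 − 16.698·0.080360)/(-6.7925)] = 4.77·0.82325 = 3.9269 mg/L.

3.93 mg/L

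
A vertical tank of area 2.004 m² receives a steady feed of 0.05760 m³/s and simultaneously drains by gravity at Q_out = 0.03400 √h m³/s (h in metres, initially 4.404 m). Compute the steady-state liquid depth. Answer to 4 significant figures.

Level balance: A dh/dt = 0.05760 − 0.03400 √h. Setting dh/dt = 0:
Q_in = 0.03400 √h_ss ⇒ √h_ss = 0.05760/0.03400 = 1.69412.
h_ss = 1.69412² = 2.87003 m. (Since h₀ = 4.404 m > h_ss, the level will fall toward this value.)

2.870 m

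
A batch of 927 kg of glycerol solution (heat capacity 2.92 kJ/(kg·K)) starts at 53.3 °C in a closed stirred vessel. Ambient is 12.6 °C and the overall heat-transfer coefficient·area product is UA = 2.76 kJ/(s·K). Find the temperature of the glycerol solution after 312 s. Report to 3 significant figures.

42.2 °C

Unsteady energy balance on the tank contents: M c_p dT/dt = −UA(T − T_amb).
dT/dt = (T_ss − T)/τ with T_ss = T_amb = 12.600 °C, τ = M c_p/UA = 927·2.92/2.76 = 980.74 s.
T approaches T_ss exponentially: T(t) = T_ss + (T₀ − T_ss) e^(−t/τ).
T(312) = 12.600 + (40.700)·0.72751 = 42.210 °C.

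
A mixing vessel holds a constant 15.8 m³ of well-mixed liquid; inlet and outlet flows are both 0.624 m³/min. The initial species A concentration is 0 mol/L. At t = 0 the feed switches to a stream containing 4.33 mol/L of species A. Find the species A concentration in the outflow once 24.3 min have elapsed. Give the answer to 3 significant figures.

2.67 mol/L

Species balance on the tank: V dC/dt = Q(C_in − C).
Time constant τ = V/Q = 15.8/0.624 = 25.321 min.
C approaches C_in exponentially: C(t) = C_in + (C₀ − C_in) e^(−t/τ).
C(24.3) = 4.33 + (0 − 4.33)·e^(−24.3/25.321) = 4.33 + (-4.3300)·0.38301 = 2.6716 mol/L.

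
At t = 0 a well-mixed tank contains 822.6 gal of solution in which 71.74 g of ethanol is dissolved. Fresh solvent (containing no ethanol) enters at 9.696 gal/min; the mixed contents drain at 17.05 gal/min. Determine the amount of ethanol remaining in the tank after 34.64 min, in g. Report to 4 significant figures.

30.38 g

Total volume: dV/dt = Q_in − Q_out = -7.35400 gal/min, so V(t) = 822.6 − 7.35400 t and V(34.64) = 567.857 gal.
Solute balance: dm/dt = 0 − Q_out C = −Q_out m/V(t).
dm/m = −Q_out dt/(V₀ − 7.35400 t); integrating gives ln(m/m₀) = −(Q_out/(Q_in−Q_out)) ln(V/V₀).
m = m₀ (V₀/V)^(Q_out/(Q_in−Q_out)) = 71.74 × (822.6/567.857)^(-2.31847) = 30.3813 g.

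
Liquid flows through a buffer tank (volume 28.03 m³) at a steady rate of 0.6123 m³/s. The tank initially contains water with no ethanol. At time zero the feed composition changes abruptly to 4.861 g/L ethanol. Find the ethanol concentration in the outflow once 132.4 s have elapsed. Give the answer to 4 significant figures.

Transient balance on the dissolved component: V dC/dt = Q(C_in − C).
Rewrite as dC/dt + C/τ = C_in/τ, τ = V/Q = 45.7782 s.
Solution: C(t) = C_in + (C₀ − C_in) e^(−t/τ).
C(132.4) = 4.861 + (0 − 4.861)·e^(−132.4/45.7782) = 4.861 + (-4.86100)·0.0554538 = 4.59144 g/L.

4.591 g/L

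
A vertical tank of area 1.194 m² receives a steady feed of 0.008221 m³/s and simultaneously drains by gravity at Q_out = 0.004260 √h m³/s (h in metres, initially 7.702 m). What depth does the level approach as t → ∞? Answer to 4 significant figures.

3.724 m

Level balance: A dh/dt = 0.008221 − 0.004260 √h. Setting dh/dt = 0:
Q_in = 0.004260 √h_ss ⇒ √h_ss = 0.008221/0.004260 = 1.92981.
h_ss = 1.92981² = 3.72418 m. (Since h₀ = 7.702 m > h_ss, the level will fall toward this value.)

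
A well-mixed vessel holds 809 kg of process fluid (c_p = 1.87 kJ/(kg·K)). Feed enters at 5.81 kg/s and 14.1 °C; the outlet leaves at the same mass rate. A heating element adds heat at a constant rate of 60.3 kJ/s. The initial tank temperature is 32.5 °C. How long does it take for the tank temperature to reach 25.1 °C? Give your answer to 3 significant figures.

119 s

M c_p dT/dt = ṁ c_p (T_in − T) + Q̇.
τ = M/ṁ = 139.24 s; T_ss = T_in + Q̇/(ṁ c_p) = 19.650 °C.
T(t) = T_ss + (T₀ − T_ss) e^(−t/τ). Set T = 25.1:
e^(−t/τ) = (25.1 − 19.650)/(32.5 − 19.650) = 0.42412
t = −139.24 · ln(0.42412) = 119.43 s.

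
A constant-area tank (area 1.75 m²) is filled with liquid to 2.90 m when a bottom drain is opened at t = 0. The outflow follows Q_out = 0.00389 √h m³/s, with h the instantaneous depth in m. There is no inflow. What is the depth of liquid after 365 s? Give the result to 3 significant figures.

1.68 m

Mass balance (ρ constant): A dh/dt = −0.00389 √h.
This is separable: 2 d(√h)/dt = −0.00389/A, so √h = √h₀ − (0.00389/(2A)) t.
√h = √2.90 − 0.00389·365/(2·1.75) = 1.7029 − 0.40567 = 1.2973.
h = 1.2973² = 1.6829 m.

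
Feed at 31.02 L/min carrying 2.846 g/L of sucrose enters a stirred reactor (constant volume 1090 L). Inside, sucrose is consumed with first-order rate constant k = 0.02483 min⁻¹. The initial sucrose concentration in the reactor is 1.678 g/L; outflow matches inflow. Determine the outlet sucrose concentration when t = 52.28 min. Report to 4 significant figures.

1.530 g/L

Accumulation = in − out − consumed: V dC/dt = Q C_in − Q C − k V C.
This is linear with rate a = Q/V + k = 0.0532887 min⁻¹.
C_ss = Q C_in/(Q + kV) = 1.51990 g/L; C(t) = C_ss + (C₀ − C_ss) e^(−a t).
C(52.28) = 1.51990 + (0.158100)·e^(−0.0532887·52.28) = 1.51990 + (0.158100)·0.0616715 = 1.52965 g/L.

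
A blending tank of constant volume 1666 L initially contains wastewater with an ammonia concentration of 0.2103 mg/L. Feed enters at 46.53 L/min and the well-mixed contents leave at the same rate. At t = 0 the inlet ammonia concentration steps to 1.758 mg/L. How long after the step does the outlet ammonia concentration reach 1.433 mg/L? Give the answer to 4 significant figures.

55.88 min

Species balance: V dC/dt = Q(C_in − C) ⇒ τ = V/Q = 35.8049 min.
C(t) = C_in + (C₀ − C_in) e^(−t/τ). Set C = 1.433 and solve for t:
e^(−t/τ) = (C − C_in)/(C₀ − C_in) = (1.433 − 1.758)/(0.2103 − 1.758) = 0.209989
t = −τ ln(…) = 35.8049 × 1.56070 = 55.8806 min.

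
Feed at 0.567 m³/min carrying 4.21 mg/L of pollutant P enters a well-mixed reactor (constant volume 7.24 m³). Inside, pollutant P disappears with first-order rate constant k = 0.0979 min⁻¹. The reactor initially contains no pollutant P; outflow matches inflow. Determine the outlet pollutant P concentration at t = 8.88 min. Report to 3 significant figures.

Species balance: V dC/dt = Q C_in − Q C − k V C.
This is linear with rate a = Q/V + k = 0.17621 min⁻¹.
C_ss = Q C_in/(Q + kV) = 1.8710 mg/L; C(t) = C_ss + (C₀ − C_ss) e^(−a t).
C(8.88) = 1.8710 + (-1.8710)·e^(−0.17621·8.88) = 1.8710 + (-1.8710)·0.20913 = 1.4797 mg/L.

1.48 mg/L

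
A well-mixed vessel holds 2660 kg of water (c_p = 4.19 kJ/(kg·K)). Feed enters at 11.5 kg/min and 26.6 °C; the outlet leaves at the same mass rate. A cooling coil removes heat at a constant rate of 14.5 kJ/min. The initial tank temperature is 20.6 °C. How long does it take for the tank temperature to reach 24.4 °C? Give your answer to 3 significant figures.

254 min

M c_p dT/dt = ṁ c_p (T_in − T) − Q̇.
τ = M/ṁ = 231.30 min; T_ss = T_in − Q̇/(ṁ c_p) = 26.299 °C.
T(t) = T_ss + (T₀ − T_ss) e^(−t/τ). Set T = 24.4:
e^(−t/τ) = (24.4 − 26.299)/(20.6 − 26.299) = 0.33323
t = −231.30 · ln(0.33323) = 254.19 min.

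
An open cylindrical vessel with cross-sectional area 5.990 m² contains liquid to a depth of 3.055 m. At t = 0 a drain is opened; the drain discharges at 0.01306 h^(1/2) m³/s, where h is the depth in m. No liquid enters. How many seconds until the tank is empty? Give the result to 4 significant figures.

1603 s

A dh/dt = −Q_out = −0.01306 √h.
This is separable: 2 d(√h)/dt = −0.01306/A, so √h = √h₀ − (0.01306/(2A)) t.
Set h = 0: 2√h₀ = (0.01306/A) t_empty ⇒ t_empty = 2A√h₀/0.01306.
t_empty = 2·5.990·√3.055/0.01306 = 11.9800·1.74786/0.01306 = 1603.32 s.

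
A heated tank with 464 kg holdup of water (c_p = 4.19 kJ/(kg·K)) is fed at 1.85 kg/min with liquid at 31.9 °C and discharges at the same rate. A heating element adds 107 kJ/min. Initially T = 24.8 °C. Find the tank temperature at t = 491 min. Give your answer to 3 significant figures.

42.8 °C

M c_p dT/dt = ṁ c_p (T_in − T) + Q̇.
τ = M/ṁ = 250.81 min; T_ss = T_in + Q̇/(ṁ c_p) = 31.9 + 107/(1.85·4.19) = 45.704 °C.
T approaches T_ss exponentially: T(t) = T_ss + (T₀ − T_ss) e^(−t/τ).
T(491) = 45.704 + (-20.904)·e^(−491/250.81) = 45.704 + (-20.904)·0.14119 = 42.752 °C.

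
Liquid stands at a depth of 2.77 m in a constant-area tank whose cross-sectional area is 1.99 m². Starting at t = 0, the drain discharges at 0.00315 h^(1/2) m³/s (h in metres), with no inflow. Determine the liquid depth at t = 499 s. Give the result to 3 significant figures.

1.61 m

Unsteady balance on liquid volume: A dh/dt = −0.00315 √h.
∫ h^(−1/2) dh = −(0.00315/A) ∫ dt, giving 2√h = 2√h₀ − (0.00315/A) t.
√h = √2.77 − 0.00315·499/(2·1.99) = 1.6643 − 0.39494 = 1.2694.
h = 1.2694² = 1.6114 m.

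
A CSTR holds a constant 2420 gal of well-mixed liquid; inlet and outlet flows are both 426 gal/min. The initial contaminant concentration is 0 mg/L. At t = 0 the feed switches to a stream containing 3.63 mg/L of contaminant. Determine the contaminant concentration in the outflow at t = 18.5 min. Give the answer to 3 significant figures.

Species balance on the tank: V dC/dt = Q(C_in − C).
So dC/dt = (C_in − C)/τ with τ = V/Q = 2420/426 = 5.6808 min.
Integrating: C(t) = C_in + (C₀ − C_in) e^(−t/τ).
C(18.5) = 3.63 + (0 − 3.63)·e^(−18.5/5.6808) = 3.63 + (-3.6300)·0.038519 = 3.4902 mg/L.

3.49 mg/L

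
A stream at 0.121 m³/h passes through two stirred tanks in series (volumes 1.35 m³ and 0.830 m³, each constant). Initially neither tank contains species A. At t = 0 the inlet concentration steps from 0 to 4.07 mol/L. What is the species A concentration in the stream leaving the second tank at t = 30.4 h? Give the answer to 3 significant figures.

Species balance on tank i: dCᵢ/dt = (Cᵢ₋₁ − Cᵢ)/τᵢ with τᵢ = Vᵢ/Q.
τ₁ = 1.35/0.121 = 11.157 h; τ₂ = 0.830/0.121 = 6.8595 h.
Solving the cascade with C₁(0)=C₂(0)=0 gives C₂(t) = C_in[1 − (τ₁ e^(−t/τ₁) − τ₂ e^(−t/τ₂))/(τ₁ − τ₂)].
At t = 30.4: e^(−t/τ₁) = 0.065563, e^(−t/τ₂) = 0.011893.
C₂ = 4.07·[1 − (11.157·0.065563 − 6.8595·0.011893)/(4.2975)] = 4.07·0.84877 = 3.4545 mol/L.

3.45 mol/L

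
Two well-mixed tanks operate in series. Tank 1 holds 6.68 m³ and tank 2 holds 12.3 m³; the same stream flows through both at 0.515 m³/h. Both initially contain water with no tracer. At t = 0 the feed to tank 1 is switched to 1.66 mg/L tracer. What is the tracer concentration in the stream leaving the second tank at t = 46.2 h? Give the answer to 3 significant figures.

Each tank obeys Vᵢ dCᵢ/dt = Q(Cᵢ₋₁ − Cᵢ), so τᵢ = Vᵢ/Q.
τ₁ = 6.68/0.515 = 12.971 h; τ₂ = 12.3/0.515 = 23.883 h.
Solving the cascade with C₁(0)=C₂(0)=0 gives C₂(t) = C_in[1 − (τ₁ e^(−t/τ₁) − τ₂ e^(−t/τ₂))/(τ₁ − τ₂)].
At t = 46.2: e^(−t/τ₁) = 0.028387, e^(−t/τ₂) = 0.14451.
C₂ = 1.66·[1 − (12.971·0.028387 − 23.883·0.14451)/(-10.913)] = 1.66·0.71746 = 1.1910 mg/L.

1.19 mg/L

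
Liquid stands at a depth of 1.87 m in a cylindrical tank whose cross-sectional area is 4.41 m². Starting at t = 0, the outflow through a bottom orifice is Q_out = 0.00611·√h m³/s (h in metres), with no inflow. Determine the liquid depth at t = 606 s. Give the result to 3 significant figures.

0.898 m

Mass balance (ρ constant): A dh/dt = −0.00611 √h.
This is separable: 2 d(√h)/dt = −0.00611/A, so √h = √h₀ − (0.00611/(2A)) t.
√h = √1.87 − 0.00611·606/(2·4.41) = 1.3675 − 0.41980 = 0.94768.
h = 0.94768² = 0.89809 m.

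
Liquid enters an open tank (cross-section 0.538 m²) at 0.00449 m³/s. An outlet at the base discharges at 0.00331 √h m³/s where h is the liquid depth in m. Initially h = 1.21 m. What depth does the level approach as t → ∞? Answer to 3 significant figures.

A dh/dt = Q_in − 0.00331 √h. Steady state requires inflow = outflow:
Q_in = 0.00331 √h_ss ⇒ √h_ss = 0.00449/0.00331 = 1.3565.
h_ss = 1.3565² = 1.8401 m. (Since h₀ = 1.21 m < h_ss, the level will rise toward this value.)

1.84 m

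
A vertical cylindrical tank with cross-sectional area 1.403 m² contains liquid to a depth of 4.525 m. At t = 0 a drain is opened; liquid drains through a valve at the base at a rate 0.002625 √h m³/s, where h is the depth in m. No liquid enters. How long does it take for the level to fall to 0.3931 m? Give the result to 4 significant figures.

A dh/dt = −Q_out = −0.002625 √h.
∫ h^(−1/2) dh = −(0.002625/A) ∫ dt, giving 2√h = 2√h₀ − (0.002625/A) t.
t = 2A(√h₀ − √h)/0.002625 = 2·1.403·(√4.525 − √0.3931)/0.002625
  = 2.80600 × (2.12720 − 0.626977) / 0.002625 = 1603.67 s.

1604 s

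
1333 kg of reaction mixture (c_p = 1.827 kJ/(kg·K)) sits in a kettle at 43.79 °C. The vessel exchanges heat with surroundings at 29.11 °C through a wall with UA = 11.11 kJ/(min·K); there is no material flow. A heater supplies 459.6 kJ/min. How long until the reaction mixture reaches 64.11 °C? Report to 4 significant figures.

314.1 min

M c_p dT/dt = −UA(T − T_amb) + Q̇.
τ = M c_p/UA = 219.207 min; T_ss = T_amb + Q̇/UA = 29.11 + 459.6/11.11 = 70.4781 °C.
T(t) = T_ss + (T₀ − T_ss)e^(−t/τ); set T = 64.11:
t = −τ ln[(T − T_ss)/(T₀ − T_ss)] = −219.207 · ln(0.238613) = 314.105 min.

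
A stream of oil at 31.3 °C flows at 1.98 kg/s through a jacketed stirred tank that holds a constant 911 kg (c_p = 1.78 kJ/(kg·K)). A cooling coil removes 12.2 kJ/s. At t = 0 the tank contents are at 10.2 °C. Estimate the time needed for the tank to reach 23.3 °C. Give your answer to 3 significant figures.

M c_p dT/dt = ṁ c_p (T_in − T) − Q̇.
τ = M/ṁ = 460.10 s; T_ss = T_in − Q̇/(ṁ c_p) = 27.838 °C.
T(t) = T_ss + (T₀ − T_ss) e^(−t/τ). Set T = 23.3:
e^(−t/τ) = (23.3 − 27.838)/(10.2 − 27.838) = 0.25730
t = −460.10 · ln(0.25730) = 624.59 s.

625 s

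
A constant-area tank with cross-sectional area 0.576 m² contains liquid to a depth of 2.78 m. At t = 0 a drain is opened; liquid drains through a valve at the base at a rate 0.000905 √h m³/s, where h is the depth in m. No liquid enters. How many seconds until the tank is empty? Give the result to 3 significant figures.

2120 s

Unsteady balance on liquid volume: A dh/dt = −0.000905 √h.
This is separable: 2 d(√h)/dt = −0.000905/A, so √h = √h₀ − (0.000905/(2A)) t.
Set h = 0: 2√h₀ = (0.000905/A) t_empty ⇒ t_empty = 2A√h₀/0.000905.
t_empty = 2·0.576·√2.78/0.000905 = 1.1520·1.6673/0.000905 = 2122.4 s.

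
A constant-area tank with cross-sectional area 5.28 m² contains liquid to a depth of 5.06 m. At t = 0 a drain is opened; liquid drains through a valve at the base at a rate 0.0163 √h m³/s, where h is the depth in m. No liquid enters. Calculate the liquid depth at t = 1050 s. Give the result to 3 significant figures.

0.395 m

With no inflow, A dh/dt = −0.0163 √h.
This is separable: 2 d(√h)/dt = −0.0163/A, so √h = √h₀ − (0.0163/(2A)) t.
√h = √5.06 − 0.0163·1050/(2·5.28) = 2.2494 − 1.6207 = 0.62871.
h = 0.62871² = 0.39527 m.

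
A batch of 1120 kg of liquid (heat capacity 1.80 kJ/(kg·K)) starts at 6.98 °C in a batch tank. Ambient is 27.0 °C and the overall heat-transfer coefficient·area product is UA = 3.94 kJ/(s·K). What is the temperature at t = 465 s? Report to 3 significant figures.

Energy balance: M c_p dT/dt = −UA(T − T_amb).
dT/dt = (T_ss − T)/τ with T_ss = T_amb = 27.000 °C, τ = M c_p/UA = 1120·1.80/3.94 = 511.68 s.
This is linear first-order; T(t) = T_ss + (T₀ − T_ss) e^(−t/τ).
T(465) = 27.000 + (-20.020)·0.40302 = 18.932 °C.

18.9 °C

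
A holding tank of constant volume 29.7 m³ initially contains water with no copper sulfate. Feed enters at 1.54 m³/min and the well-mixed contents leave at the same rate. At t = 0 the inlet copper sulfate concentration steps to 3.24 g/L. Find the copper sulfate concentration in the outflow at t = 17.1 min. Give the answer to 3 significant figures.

Unsteady species balance (constant V, well mixed): V dC/dt = Q(C_in − C).
Time constant τ = V/Q = 29.7/1.54 = 19.286 min.
Solution: C(t) = C_in + (C₀ − C_in) e^(−t/τ).
C(17.1) = 3.24 + (0 − 3.24)·e^(−17.1/19.286) = 3.24 + (-3.2400)·0.41203 = 1.9050 g/L.

1.91 g/L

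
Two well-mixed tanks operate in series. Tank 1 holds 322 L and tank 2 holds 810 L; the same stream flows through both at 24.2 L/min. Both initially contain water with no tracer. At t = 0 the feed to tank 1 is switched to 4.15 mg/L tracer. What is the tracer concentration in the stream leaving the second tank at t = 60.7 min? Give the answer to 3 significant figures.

3.06 mg/L

Species balance on tank i: dCᵢ/dt = (Cᵢ₋₁ − Cᵢ)/τᵢ with τᵢ = Vᵢ/Q.
τ₁ = 322/24.2 = 13.306 min; τ₂ = 810/24.2 = 33.471 min.
Tank 1: C₁ = C_in(1 − e^(−t/τ₁)). Tank 2 (τ₁ ≠ τ₂): C₂ = C_in[1 − (τ₁ e^(−t/τ₁) − τ₂ e^(−t/τ₂))/(τ₁ − τ₂)].
At t = 60.7: e^(−t/τ₁) = 0.010442, e^(−t/τ₂) = 0.16308.
C₂ = 4.15·[1 − (13.306·0.010442 − 33.471·0.16308)/(-20.165)] = 4.15·0.73620 = 3.0552 mg/L.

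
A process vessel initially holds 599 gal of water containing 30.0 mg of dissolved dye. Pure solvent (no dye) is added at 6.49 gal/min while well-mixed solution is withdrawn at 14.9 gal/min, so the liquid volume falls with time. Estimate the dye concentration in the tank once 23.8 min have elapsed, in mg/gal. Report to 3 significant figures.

Total volume: dV/dt = Q_in − Q_out = -8.4100 gal/min, so V(t) = 599 − 8.4100 t and V(23.8) = 398.84 gal.
No dye enters, so dm/dt = −Q_out · (m/V).
dm/m = −Q_out dt/(V₀ − 8.4100 t); integrating gives ln(m/m₀) = −(Q_out/(Q_in−Q_out)) ln(V/V₀).
m = m₀ (V₀/V)^(Q_out/(Q_in−Q_out)) = 30.0 × (599/398.84)^(-1.7717) = 14.595 mg.
C = m/V = 14.595/398.84 = 0.036593 mg/gal.

0.0366 mg/gal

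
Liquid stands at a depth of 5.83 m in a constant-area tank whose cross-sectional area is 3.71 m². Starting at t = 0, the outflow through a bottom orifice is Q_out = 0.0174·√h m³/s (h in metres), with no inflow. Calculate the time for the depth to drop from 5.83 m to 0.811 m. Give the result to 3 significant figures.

A dh/dt = −Q_out = −0.0174 √h.
∫ h^(−1/2) dh = −(0.0174/A) ∫ dt, giving 2√h = 2√h₀ − (0.0174/A) t.
t = 2A(√h₀ − √h)/0.0174 = 2·3.71·(√5.83 − √0.811)/0.0174
  = 7.4200 × (2.4145 − 0.90056) / 0.0174 = 645.62 s.

646 s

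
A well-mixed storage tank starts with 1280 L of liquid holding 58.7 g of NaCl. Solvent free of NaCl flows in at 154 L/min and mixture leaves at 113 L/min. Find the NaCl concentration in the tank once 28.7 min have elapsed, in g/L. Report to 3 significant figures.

0.00396 g/L

Total volume: dV/dt = Q_in − Q_out = 41.000 L/min, so V(t) = 1280 + 41.000 t and V(28.7) = 2456.7 L.
Species balance (pure solvent in): dm/dt = −Q_out · m/V(t).
Separate: dm/m = −Q_out dt/V(t) ⇒ ln(m/m₀) = −(Q_out/(Q_in−Q_out)) ln(V/V₀).
m = m₀ (V₀/V)^(Q_out/(Q_in−Q_out)) = 58.7 × (1280/2456.7)^(2.7561) = 9.7335 g.
C = m/V = 9.7335/2456.7 = 0.0039620 g/L.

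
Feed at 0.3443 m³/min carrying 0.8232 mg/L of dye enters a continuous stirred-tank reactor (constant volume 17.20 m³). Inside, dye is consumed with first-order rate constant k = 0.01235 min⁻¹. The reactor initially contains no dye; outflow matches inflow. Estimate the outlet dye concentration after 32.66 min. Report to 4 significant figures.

0.3322 mg/L

V dC/dt = Q(C_in − C) − k V C.
This is linear with rate a = Q/V + k = 0.0323674 min⁻¹.
C_ss = Q C_in/(Q + kV) = 0.509103 mg/L; C(t) = C_ss + (C₀ − C_ss) e^(−a t).
C(32.66) = 0.509103 + (-0.509103)·e^(−0.0323674·32.66) = 0.509103 + (-0.509103)·0.347455 = 0.332213 mg/L.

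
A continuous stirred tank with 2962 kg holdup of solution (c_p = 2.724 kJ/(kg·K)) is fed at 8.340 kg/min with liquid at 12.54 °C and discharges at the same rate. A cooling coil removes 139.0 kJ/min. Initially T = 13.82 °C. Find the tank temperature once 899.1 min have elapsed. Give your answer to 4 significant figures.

7.010 °C

M c_p dT/dt = ṁ c_p (T_in − T) − Q̇.
Rearrange: dT/dt = (T_ss − T)/τ with τ = M/ṁ = 355.156 min and T_ss = T_in − Q̇/(ṁ c_p) = 6.42155 °C.
T approaches T_ss exponentially: T(t) = T_ss + (T₀ − T_ss) e^(−t/τ).
T(899.1) = 6.42155 + (7.39845)·e^(−899.1/355.156) = 6.42155 + (7.39845)·0.0795345 = 7.00998 °C.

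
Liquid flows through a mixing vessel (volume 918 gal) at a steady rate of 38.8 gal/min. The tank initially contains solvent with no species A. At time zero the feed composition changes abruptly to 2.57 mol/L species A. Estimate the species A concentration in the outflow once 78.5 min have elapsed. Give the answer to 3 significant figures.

Mass balance on the solute (V constant): V dC/dt = Q(C_in − C).
Time constant τ = V/Q = 918/38.8 = 23.660 min.
C approaches C_in exponentially: C(t) = C_in + (C₀ − C_in) e^(−t/τ).
C(78.5) = 2.57 + (0 − 2.57)·e^(−78.5/23.660) = 2.57 + (-2.5700)·0.036230 = 2.4769 mol/L.

2.48 mol/L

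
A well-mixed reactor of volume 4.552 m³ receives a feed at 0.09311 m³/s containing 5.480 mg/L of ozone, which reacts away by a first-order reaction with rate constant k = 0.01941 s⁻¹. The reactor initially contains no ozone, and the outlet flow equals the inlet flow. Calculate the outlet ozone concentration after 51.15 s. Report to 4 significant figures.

2.446 mg/L

Accumulation = in − out − consumed: V dC/dt = Q C_in − Q C − k V C.
dC/dt = (Q/V) C_in − (Q/V + k) C; effective rate a = Q/V + k = 0.0204547 + 0.01941 = 0.0398647 s⁻¹.
C_ss = Q C_in/(Q + kV) = 2.81181 mg/L; C(t) = C_ss + (C₀ − C_ss) e^(−a t).
C(51.15) = 2.81181 + (-2.81181)·e^(−0.0398647·51.15) = 2.81181 + (-2.81181)·0.130148 = 2.44586 mg/L.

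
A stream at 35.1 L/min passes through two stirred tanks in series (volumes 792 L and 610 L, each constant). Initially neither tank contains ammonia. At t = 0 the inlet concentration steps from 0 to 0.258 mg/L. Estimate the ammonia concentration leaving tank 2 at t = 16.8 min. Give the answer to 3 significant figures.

Time constants: τᵢ = Vᵢ/Q for each well-mixed tank.
τ₁ = 792/35.1 = 22.564 min; τ₂ = 610/35.1 = 17.379 min.
Solving the cascade with C₁(0)=C₂(0)=0 gives C₂(t) = C_in[1 − (τ₁ e^(−t/τ₁) − τ₂ e^(−t/τ₂))/(τ₁ − τ₂)].
At t = 16.8: e^(−t/τ₁) = 0.47495, e^(−t/τ₂) = 0.38034.
C₂ = 0.258·[1 − (22.564·0.47495 − 17.379·0.38034)/(5.1852)] = 0.258·0.20795 = 0.053651 mg/L.

0.0537 mg/L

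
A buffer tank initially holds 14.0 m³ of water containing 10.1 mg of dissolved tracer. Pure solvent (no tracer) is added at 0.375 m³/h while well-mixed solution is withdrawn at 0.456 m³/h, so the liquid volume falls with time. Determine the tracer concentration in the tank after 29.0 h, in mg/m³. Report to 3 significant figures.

0.308 mg/m³

Total volume: dV/dt = Q_in − Q_out = -0.081000 m³/h, so V(t) = 14.0 − 0.081000 t and V(29.0) = 11.651 m³.
Species balance (pure solvent in): dm/dt = −Q_out · m/V(t).
dm/m = −Q_out dt/(V₀ − 0.081000 t); integrating gives ln(m/m₀) = −(Q_out/(Q_in−Q_out)) ln(V/V₀).
m = m₀ (V₀/V)^(Q_out/(Q_in−Q_out)) = 10.1 × (14.0/11.651)^(-5.6296) = 3.5915 mg.
C = m/V = 3.5915/11.651 = 0.30826 mg/m³.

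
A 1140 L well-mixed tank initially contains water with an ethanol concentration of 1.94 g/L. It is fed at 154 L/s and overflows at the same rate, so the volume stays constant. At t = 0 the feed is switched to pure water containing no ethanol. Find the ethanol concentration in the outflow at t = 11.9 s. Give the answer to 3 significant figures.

Unsteady species balance (constant V, well mixed): V dC/dt = Q(C_in − C).
Time constant τ = V/Q = 1140/154 = 7.4026 s.
This is linear first-order; C(t) = C_in + (C₀ − C_in) e^(−t/τ).
C(11.9) = 0 + (1.94 − 0)·e^(−11.9/7.4026) = 0 + (1.9400)·0.20038 = 0.38874 g/L.

0.389 g/L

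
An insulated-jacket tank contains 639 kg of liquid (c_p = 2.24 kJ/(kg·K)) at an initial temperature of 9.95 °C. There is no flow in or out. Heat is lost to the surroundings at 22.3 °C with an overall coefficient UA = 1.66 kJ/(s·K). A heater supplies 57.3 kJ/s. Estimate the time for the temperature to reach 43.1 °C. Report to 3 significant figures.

1060 s

M c_p dT/dt = −UA(T − T_amb) + Q̇.
τ = M c_p/UA = 862.27 s; T_ss = T_amb + Q̇/UA = 22.3 + 57.3/1.66 = 56.818 °C.
T(t) = T_ss + (T₀ − T_ss)e^(−t/τ); set T = 43.1:
t = −τ ln[(T − T_ss)/(T₀ − T_ss)] = −862.27 · ln(0.29270) = 1059.4 s.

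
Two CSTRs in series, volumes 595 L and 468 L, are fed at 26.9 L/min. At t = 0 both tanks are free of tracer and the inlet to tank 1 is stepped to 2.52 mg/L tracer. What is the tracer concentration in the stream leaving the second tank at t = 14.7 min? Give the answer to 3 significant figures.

0.435 mg/L

Time constants: τᵢ = Vᵢ/Q for each well-mixed tank.
τ₁ = 595/26.9 = 22.119 min; τ₂ = 468/26.9 = 17.398 min.
Solving the cascade with C₁(0)=C₂(0)=0 gives C₂(t) = C_in[1 − (τ₁ e^(−t/τ₁) − τ₂ e^(−t/τ₂))/(τ₁ − τ₂)].
At t = 14.7: e^(−t/τ₁) = 0.51449, e^(−t/τ₂) = 0.42958.
C₂ = 2.52·[1 − (22.119·0.51449 − 17.398·0.42958)/(4.7212)] = 2.52·0.17265 = 0.43509 mg/L.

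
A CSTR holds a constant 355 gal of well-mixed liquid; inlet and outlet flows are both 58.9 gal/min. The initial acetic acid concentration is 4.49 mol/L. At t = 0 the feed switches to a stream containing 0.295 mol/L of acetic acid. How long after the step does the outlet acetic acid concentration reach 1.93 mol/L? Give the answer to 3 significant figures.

5.68 min

Accumulation = in − out for the solute gives V dC/dt = Q(C_in − C), so τ = V/Q = 6.0272 min.
C(t) = C_in + (C₀ − C_in) e^(−t/τ). Set C = 1.93 and solve for t:
e^(−t/τ) = (C − C_in)/(C₀ − C_in) = (1.93 − 0.295)/(4.49 − 0.295) = 0.38975
t = −τ ln(…) = 6.0272 × 0.94225 = 5.6791 min.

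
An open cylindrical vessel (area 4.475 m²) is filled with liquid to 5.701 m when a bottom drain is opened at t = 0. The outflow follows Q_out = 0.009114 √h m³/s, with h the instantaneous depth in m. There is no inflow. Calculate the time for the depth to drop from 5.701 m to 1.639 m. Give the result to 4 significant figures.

1088 s

Unsteady balance on liquid volume: A dh/dt = −0.009114 √h.
∫ h^(−1/2) dh = −(0.009114/A) ∫ dt, giving 2√h = 2√h₀ − (0.009114/A) t.
t = 2A(√h₀ − √h)/0.009114 = 2·4.475·(√5.701 − √1.639)/0.009114
  = 8.95000 × (2.38768 − 1.28023) / 0.009114 = 1087.51 s.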